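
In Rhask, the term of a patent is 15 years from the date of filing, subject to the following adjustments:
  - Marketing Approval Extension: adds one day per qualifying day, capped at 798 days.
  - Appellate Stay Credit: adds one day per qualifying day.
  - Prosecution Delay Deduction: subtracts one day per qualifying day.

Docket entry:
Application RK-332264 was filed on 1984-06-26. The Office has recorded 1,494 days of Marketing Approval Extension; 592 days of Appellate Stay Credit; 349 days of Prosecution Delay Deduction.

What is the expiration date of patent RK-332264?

2002-05-02

Base term: filing date + 15 years → 26 June 1999.
Marketing Approval Extension: 1494 days claimed exceeds the 798-day cap, so +798 days → 1 September 2001.
Appellate Stay Credit: +592 days → 16 April 2003.
Prosecution Delay Deduction: −349 days → 2 May 2002.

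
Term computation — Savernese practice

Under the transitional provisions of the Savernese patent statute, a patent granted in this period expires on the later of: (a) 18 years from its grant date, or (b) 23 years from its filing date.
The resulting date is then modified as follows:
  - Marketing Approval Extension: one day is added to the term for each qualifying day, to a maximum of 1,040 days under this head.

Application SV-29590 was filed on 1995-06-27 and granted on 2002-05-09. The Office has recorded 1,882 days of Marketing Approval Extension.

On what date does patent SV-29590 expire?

2023-03-15

(a) grant + 18 years → 9 May 2020.
(b) filing + 23 years → 27 June 2018.
Later of the two: 9 May 2020.
Marketing Approval Extension: 1882 days claimed exceeds the 1040-day cap, so +1040 days → 15 March 2023.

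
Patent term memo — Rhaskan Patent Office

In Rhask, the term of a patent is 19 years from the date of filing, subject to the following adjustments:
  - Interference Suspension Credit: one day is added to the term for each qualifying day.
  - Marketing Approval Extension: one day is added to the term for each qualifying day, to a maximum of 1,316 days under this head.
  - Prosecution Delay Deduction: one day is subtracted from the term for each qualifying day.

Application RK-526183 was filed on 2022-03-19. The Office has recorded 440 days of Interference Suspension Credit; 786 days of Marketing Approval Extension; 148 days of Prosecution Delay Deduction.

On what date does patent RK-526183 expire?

Base term: filing date + 19 years → 19 March 2041.
Interference Suspension Credit: +440 days → 2 June 2042.
Marketing Approval Extension: 786 days (within the 1316-day cap) → +786 days → 27 July 2044.
Prosecution Delay Deduction: −148 days → 1 March 2044.

2044-03-01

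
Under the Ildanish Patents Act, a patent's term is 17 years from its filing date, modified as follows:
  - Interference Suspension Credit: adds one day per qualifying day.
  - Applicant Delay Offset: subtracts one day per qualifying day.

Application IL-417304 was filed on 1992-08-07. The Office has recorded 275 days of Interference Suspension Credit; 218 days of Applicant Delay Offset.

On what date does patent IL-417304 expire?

2009-10-03

Base term: filing date + 17 years → 7 August 2009.
Interference Suspension Credit: +275 days → 9 May 2010.
Applicant Delay Offset: −218 days → 3 October 2009.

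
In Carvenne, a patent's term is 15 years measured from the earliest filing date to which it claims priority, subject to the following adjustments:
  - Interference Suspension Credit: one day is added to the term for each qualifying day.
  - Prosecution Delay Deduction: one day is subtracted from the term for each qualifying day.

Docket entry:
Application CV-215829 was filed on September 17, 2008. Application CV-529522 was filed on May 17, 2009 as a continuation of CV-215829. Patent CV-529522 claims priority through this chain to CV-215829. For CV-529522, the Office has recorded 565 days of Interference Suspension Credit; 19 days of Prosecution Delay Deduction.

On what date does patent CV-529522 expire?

Earliest priority filing: 17 September 2008.
Base term: 17 September 2008 + 15 years → 17 September 2023.
Interference Suspension Credit: +565 days → 4 April 2025.
Prosecution Delay Deduction: −19 days → 16 March 2025.

March 16, 2025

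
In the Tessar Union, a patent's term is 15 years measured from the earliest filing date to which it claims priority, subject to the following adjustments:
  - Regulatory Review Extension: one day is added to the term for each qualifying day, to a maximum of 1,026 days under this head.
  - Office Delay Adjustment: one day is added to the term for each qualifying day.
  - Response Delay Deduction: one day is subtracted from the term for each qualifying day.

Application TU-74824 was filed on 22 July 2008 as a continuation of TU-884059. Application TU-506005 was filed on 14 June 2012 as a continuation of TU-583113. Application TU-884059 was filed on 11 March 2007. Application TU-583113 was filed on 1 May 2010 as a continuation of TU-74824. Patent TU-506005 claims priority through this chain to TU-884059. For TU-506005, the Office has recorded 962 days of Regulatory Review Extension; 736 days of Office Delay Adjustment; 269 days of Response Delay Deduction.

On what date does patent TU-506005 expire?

Earliest priority filing: 11 March 2007.
Base term: 11 March 2007 + 15 years → 11 March 2022.
Regulatory Review Extension: 962 days (within the 1026-day cap) → +962 days → 28 October 2024.
Office Delay Adjustment: +736 days → 3 November 2026.
Response Delay Deduction: −269 days → 7 February 2026.

February 7, 2026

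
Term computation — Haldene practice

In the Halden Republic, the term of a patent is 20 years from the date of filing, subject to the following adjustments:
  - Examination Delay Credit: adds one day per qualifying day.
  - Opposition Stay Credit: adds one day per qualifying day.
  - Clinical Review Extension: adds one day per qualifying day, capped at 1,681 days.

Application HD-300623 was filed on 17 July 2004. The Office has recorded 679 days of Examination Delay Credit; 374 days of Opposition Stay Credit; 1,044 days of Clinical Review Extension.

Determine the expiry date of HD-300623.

Base term: filing date + 20 years → 17 July 2024.
Examination Delay Credit: +679 days → 27 May 2026.
Opposition Stay Credit: +374 days → 5 June 2027.
Clinical Review Extension: 1044 days (within the 1681-day cap) → +1044 days → 14 April 2030.

April 14, 2030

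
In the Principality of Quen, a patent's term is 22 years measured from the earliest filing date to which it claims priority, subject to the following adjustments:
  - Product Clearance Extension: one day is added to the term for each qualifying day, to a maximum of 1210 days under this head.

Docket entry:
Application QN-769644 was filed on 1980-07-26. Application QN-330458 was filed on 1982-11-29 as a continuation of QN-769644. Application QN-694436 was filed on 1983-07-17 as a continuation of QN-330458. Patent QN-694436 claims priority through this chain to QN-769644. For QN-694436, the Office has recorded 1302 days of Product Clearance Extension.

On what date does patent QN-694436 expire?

November 17, 2005

Earliest priority filing: 26 July 1980.
Base term: 26 July 1980 + 22 years → 26 July 2002.
Product Clearance Extension: 1302 days claimed exceeds the 1210-day cap, so +1210 days → 17 November 2005.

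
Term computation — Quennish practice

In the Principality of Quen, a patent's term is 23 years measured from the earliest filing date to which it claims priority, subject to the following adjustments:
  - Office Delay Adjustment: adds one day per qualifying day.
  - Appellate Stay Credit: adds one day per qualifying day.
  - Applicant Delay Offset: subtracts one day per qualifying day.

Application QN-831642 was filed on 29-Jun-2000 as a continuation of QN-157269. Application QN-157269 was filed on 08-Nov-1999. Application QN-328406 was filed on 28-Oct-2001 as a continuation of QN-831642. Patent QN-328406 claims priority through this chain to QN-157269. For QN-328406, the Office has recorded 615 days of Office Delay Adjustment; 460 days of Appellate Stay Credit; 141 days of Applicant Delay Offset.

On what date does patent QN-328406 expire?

May 30, 2025

Earliest priority filing: 8 November 1999.
Base term: 8 November 1999 + 23 years → 8 November 2022.
Office Delay Adjustment: +615 days → 15 July 2024.
Appellate Stay Credit: +460 days → 18 October 2025.
Applicant Delay Offset: −141 days → 30 May 2025.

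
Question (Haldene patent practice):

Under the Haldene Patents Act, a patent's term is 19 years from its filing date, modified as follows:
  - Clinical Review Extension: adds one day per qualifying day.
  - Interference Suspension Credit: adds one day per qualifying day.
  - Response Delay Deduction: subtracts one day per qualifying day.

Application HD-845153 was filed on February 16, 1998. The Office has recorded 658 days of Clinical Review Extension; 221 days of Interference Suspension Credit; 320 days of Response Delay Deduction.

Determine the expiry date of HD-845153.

August 29, 2018

Base term: filing date + 19 years → 16 February 2017.
Clinical Review Extension: +658 days → 6 December 2018.
Interference Suspension Credit: +221 days → 15 July 2019.
Response Delay Deduction: −320 days → 29 August 2018.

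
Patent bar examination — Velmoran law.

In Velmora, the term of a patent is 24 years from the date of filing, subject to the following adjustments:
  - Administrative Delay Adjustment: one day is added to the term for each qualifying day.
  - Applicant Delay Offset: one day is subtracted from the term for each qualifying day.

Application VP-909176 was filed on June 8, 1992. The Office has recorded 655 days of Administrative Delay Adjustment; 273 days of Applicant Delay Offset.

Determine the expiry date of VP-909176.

June 25, 2017

Base term: filing date + 24 years → 8 June 2016.
Administrative Delay Adjustment: +655 days → 25 March 2018.
Applicant Delay Offset: −273 days → 25 June 2017.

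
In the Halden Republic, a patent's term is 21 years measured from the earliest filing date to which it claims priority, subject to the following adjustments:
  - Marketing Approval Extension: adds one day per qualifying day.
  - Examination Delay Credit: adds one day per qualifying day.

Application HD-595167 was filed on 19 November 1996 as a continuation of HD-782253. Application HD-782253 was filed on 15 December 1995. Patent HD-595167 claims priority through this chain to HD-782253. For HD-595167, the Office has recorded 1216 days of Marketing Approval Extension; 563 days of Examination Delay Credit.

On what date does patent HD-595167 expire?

2021-10-29

Earliest priority filing: 15 December 1995.
Base term: 15 December 1995 + 21 years → 15 December 2016.
Marketing Approval Extension: +1216 days → 14 April 2020.
Examination Delay Credit: +563 days → 29 October 2021.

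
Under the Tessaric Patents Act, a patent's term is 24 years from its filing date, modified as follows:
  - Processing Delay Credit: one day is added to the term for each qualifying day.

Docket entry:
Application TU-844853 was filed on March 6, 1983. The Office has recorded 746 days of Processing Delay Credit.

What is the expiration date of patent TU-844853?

March 21, 2009

Base term: filing date + 24 years → 6 March 2007.
Processing Delay Credit: +746 days → 21 March 2009.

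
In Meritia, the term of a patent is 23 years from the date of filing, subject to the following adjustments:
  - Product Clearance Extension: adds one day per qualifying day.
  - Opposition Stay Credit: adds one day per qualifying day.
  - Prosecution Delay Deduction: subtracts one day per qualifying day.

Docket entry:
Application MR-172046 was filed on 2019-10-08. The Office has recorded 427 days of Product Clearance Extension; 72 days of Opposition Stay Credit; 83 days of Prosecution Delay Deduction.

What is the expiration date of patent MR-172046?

November 28, 2043

Base term: filing date + 23 years → 8 October 2042.
Product Clearance Extension: +427 days → 9 December 2043.
Opposition Stay Credit: +72 days → 19 February 2044.
Prosecution Delay Deduction: −83 days → 28 November 2043.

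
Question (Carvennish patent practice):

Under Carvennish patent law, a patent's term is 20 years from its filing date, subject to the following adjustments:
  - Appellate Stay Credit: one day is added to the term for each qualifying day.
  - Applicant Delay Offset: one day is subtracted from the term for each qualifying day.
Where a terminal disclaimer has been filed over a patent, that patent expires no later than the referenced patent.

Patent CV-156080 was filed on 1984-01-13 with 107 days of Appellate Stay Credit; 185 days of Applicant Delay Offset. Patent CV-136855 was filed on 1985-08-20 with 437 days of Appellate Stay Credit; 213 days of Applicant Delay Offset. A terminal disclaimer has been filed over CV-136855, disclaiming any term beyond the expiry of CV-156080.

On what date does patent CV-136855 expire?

Natural term of CV-136855:
  Base: filing + 20 years → 20 August 2005.
  Appellate Stay Credit: +437 days → 31 October 2006.
  Applicant Delay Offset: −213 days → 1 April 2006.
Expiry of referenced patent CV-156080:
  Base: filing + 20 years → 13 January 2004.
  Appellate Stay Credit: +107 days → 29 April 2004.
  Applicant Delay Offset: −185 days → 27 October 2003.
Terminal disclaimer: CV-136855 expires on the earlier of 1 April 2006 and 27 October 2003.

2003-10-27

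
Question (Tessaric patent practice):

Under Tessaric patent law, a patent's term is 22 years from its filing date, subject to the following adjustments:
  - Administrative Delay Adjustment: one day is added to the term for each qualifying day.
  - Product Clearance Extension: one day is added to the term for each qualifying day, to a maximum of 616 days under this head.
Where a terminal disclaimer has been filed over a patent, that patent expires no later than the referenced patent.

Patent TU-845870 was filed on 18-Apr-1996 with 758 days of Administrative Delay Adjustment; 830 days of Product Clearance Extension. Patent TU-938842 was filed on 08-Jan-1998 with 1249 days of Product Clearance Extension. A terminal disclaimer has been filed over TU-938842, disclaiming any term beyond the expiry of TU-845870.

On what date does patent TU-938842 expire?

2021-09-15

Natural term of TU-938842:
  Base: filing + 22 years → 8 January 2020.
  Product Clearance Extension: 1249 days claimed exceeds the 616-day cap, so +616 days → 15 September 2021.
Expiry of referenced patent TU-845870:
  Base: filing + 22 years → 18 April 2018.
  Administrative Delay Adjustment: +758 days → 15 May 2020.
  Product Clearance Extension: 830 days claimed exceeds the 616-day cap, so +616 days → 21 January 2022.
Terminal disclaimer: TU-938842 expires on the earlier of 15 September 2021 and 21 January 2022.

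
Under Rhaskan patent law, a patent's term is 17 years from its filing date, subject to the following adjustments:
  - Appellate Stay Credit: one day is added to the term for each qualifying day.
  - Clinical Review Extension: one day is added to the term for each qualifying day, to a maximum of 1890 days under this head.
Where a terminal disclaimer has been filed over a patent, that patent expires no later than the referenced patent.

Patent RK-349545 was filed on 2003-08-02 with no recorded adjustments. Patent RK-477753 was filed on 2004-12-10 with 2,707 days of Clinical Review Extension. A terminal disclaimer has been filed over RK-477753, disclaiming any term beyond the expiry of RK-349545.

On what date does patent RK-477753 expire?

Natural term of RK-477753:
  Base: filing + 17 years → 10 December 2021.
  Clinical Review Extension: 2707 days claimed exceeds the 1890-day cap, so +1890 days → 12 February 2027.
Expiry of referenced patent RK-349545:
  Base: filing + 17 years → 2 August 2020.
Terminal disclaimer: RK-477753 expires on the earlier of 12 February 2027 and 2 August 2020.

August 2, 2020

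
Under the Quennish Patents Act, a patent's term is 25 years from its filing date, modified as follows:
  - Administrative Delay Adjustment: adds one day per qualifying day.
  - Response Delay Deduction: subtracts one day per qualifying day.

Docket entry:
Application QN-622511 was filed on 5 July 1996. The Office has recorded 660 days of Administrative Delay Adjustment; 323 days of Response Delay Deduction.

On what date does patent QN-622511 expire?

Base term: filing date + 25 years → 5 July 2021.
Administrative Delay Adjustment: +660 days → 26 April 2023.
Response Delay Deduction: −323 days → 7 June 2022.

June 7, 2022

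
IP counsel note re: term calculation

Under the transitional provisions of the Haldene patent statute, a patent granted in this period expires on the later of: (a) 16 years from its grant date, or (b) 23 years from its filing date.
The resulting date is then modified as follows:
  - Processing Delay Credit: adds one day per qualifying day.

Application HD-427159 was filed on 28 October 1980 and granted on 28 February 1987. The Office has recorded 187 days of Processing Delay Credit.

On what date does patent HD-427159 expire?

(a) grant + 16 years → 28 February 2003.
(b) filing + 23 years → 28 October 2003.
Later of the two: 28 October 2003.
Processing Delay Credit: +187 days → 2 May 2004.

2004-05-02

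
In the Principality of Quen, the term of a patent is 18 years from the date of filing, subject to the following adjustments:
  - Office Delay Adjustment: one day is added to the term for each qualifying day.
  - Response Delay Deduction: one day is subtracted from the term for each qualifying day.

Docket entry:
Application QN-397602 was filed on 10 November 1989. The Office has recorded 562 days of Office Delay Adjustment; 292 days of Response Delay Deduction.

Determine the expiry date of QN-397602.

August 6, 2008

Base term: filing date + 18 years → 10 November 2007.
Office Delay Adjustment: +562 days → 25 May 2009.
Response Delay Deduction: −292 days → 6 August 2008.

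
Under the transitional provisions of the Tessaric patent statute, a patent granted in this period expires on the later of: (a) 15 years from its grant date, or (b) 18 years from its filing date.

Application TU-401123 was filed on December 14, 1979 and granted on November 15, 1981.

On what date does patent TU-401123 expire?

December 14, 1997

(a) grant + 15 years → 15 November 1996.
(b) filing + 18 years → 14 December 1997.
Later of the two: 14 December 1997.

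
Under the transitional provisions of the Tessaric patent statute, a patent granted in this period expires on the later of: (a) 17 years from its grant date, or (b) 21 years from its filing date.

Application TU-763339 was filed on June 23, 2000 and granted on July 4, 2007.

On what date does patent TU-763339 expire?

July 4, 2024

(a) grant + 17 years → 4 July 2024.
(b) filing + 21 years → 23 June 2021.
Later of the two: 4 July 2024.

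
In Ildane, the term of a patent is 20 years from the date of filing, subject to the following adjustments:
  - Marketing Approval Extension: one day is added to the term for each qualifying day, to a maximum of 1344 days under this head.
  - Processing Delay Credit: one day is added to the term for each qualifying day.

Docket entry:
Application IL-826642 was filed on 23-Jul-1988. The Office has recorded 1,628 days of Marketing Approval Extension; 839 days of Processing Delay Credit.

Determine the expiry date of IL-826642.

July 15, 2014

Base term: filing date + 20 years → 23 July 2008.
Marketing Approval Extension: 1628 days claimed exceeds the 1344-day cap, so +1344 days → 28 March 2012.
Processing Delay Credit: +839 days → 15 July 2014.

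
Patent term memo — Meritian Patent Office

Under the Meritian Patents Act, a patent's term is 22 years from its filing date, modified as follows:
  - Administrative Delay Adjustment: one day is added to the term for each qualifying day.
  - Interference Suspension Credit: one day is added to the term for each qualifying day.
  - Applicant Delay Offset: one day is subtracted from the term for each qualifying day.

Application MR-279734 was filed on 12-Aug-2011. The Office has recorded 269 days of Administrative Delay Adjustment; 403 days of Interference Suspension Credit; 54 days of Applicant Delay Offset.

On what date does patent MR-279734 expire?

April 22, 2035

Base term: filing date + 22 years → 12 August 2033.
Administrative Delay Adjustment: +269 days → 8 May 2034.
Interference Suspension Credit: +403 days → 15 June 2035.
Applicant Delay Offset: −54 days → 22 April 2035.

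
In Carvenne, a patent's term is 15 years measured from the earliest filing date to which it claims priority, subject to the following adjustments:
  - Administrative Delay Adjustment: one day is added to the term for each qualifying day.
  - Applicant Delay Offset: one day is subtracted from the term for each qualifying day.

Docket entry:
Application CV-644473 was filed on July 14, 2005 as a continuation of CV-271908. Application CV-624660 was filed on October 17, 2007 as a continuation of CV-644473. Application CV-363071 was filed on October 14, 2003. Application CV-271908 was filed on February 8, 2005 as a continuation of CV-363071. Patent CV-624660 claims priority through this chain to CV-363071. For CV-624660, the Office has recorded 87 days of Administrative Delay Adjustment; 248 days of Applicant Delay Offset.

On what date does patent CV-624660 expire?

2018-05-06

Earliest priority filing: 14 October 2003.
Base term: 14 October 2003 + 15 years → 14 October 2018.
Administrative Delay Adjustment: +87 days → 9 January 2019.
Applicant Delay Offset: −248 days → 6 May 2018.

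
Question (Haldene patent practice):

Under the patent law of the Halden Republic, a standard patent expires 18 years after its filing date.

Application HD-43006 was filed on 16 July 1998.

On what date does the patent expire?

July 16, 2016

Filing date + 18 years → 16 July 2016.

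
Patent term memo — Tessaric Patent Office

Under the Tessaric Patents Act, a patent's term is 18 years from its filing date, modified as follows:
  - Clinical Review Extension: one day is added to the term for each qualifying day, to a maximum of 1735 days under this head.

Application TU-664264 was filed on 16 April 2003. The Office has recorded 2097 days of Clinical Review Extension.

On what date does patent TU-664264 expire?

Base term: filing date + 18 years → 16 April 2021.
Clinical Review Extension: 2097 days claimed exceeds the 1735-day cap, so +1735 days → 15 January 2026.

2026-01-15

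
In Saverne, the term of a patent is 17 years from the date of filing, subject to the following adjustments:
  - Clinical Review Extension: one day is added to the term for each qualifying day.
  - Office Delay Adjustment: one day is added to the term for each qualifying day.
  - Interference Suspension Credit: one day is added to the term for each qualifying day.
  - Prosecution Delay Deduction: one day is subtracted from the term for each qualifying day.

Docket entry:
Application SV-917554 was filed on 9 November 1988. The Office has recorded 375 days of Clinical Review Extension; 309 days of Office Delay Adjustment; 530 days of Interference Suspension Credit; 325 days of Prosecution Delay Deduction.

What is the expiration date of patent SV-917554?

Base term: filing date + 17 years → 9 November 2005.
Clinical Review Extension: +375 days → 19 November 2006.
Office Delay Adjustment: +309 days → 24 September 2007.
Interference Suspension Credit: +530 days → 7 March 2009.
Prosecution Delay Deduction: −325 days → 16 April 2008.

April 16, 2008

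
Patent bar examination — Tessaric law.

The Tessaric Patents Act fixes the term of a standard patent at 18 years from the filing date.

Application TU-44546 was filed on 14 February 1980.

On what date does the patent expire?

February 14, 1998

Filing date + 18 years → 14 February 1998.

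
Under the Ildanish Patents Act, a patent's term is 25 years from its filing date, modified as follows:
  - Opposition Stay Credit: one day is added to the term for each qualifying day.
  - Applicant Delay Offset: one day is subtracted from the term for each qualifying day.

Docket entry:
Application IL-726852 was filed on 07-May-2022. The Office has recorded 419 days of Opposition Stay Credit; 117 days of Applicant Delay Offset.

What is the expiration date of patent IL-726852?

2048-03-04

Base term: filing date + 25 years → 7 May 2047.
Opposition Stay Credit: +419 days → 29 June 2048.
Applicant Delay Offset: −117 days → 4 March 2048.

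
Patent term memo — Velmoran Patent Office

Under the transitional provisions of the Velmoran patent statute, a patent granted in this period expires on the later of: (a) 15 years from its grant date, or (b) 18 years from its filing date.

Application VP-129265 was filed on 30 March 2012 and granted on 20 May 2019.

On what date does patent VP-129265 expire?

May 20, 2034

(a) grant + 15 years → 20 May 2034.
(b) filing + 18 years → 30 March 2030.
Later of the two: 20 May 2034.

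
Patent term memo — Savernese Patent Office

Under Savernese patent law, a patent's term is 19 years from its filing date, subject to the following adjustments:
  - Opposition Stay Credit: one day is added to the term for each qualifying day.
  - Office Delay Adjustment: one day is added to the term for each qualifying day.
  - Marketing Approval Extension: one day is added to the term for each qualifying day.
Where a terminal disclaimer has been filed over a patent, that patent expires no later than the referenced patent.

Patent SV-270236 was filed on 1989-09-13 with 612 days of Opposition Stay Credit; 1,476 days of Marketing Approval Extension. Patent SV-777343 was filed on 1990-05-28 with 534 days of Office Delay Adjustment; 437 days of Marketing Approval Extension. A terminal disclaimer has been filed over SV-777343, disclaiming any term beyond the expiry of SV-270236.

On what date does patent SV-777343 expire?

2012-01-24

Natural term of SV-777343:
  Base: filing + 19 years → 28 May 2009.
  Office Delay Adjustment: +534 days → 13 November 2010.
  Marketing Approval Extension: +437 days → 24 January 2012.
Expiry of referenced patent SV-270236:
  Base: filing + 19 years → 13 September 2008.
  Opposition Stay Credit: +612 days → 18 May 2010.
  Marketing Approval Extension: +1476 days → 2 June 2014.
Terminal disclaimer: SV-777343 expires on the earlier of 24 January 2012 and 2 June 2014.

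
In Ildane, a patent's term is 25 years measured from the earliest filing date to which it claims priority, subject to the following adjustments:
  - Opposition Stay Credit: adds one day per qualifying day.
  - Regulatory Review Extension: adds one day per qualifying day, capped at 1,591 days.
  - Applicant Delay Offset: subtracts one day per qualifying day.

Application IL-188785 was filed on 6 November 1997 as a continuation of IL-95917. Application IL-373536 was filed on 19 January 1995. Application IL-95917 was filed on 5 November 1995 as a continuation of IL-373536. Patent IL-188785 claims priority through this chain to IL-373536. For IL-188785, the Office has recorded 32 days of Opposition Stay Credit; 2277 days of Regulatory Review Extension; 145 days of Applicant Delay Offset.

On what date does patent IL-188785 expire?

Earliest priority filing: 19 January 1995.
Base term: 19 January 1995 + 25 years → 19 January 2020.
Opposition Stay Credit: +32 days → 20 February 2020.
Regulatory Review Extension: 2277 days claimed exceeds the 1591-day cap, so +1591 days → 29 June 2024.
Applicant Delay Offset: −145 days → 5 February 2024.

February 5, 2024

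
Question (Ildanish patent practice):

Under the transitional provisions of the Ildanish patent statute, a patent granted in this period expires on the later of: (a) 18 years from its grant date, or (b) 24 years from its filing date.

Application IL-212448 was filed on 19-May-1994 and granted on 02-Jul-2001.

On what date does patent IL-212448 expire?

2019-07-02

(a) grant + 18 years → 2 July 2019.
(b) filing + 24 years → 19 May 2018.
Later of the two: 2 July 2019.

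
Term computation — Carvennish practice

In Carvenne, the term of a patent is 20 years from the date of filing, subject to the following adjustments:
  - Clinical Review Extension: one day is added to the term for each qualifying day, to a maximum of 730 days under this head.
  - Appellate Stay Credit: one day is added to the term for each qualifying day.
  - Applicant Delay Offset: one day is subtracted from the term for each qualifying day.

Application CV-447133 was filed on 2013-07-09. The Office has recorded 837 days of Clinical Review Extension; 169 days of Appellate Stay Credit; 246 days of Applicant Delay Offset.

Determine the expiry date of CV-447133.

2035-04-23

Base term: filing date + 20 years → 9 July 2033.
Clinical Review Extension: 837 days claimed exceeds the 730-day cap, so +730 days → 9 July 2035.
Appellate Stay Credit: +169 days → 25 December 2035.
Applicant Delay Offset: −246 days → 23 April 2035.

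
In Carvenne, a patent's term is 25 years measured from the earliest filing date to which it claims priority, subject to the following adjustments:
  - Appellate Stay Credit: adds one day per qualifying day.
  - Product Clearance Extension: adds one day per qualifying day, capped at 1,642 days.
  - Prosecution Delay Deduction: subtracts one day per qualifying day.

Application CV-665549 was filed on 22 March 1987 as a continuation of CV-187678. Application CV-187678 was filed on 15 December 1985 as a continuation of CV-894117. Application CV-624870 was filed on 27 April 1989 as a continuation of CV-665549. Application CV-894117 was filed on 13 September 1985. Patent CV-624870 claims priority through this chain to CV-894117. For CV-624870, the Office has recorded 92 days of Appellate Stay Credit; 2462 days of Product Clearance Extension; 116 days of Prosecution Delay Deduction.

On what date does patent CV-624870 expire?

2015-02-17

Earliest priority filing: 13 September 1985.
Base term: 13 September 1985 + 25 years → 13 September 2010.
Appellate Stay Credit: +92 days → 14 December 2010.
Product Clearance Extension: 2462 days claimed exceeds the 1642-day cap, so +1642 days → 13 June 2015.
Prosecution Delay Deduction: −116 days → 17 February 2015.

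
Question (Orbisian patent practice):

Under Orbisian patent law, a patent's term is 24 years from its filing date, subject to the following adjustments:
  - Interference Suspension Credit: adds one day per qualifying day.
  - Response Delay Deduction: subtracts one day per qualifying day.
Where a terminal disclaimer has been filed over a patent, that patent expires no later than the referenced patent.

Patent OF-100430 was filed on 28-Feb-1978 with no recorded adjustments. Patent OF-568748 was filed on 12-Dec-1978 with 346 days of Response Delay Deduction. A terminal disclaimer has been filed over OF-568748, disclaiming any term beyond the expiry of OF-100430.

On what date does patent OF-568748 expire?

Natural term of OF-568748:
  Base: filing + 24 years → 12 December 2002.
  Response Delay Deduction: −346 days → 31 December 2001.
Expiry of referenced patent OF-100430:
  Base: filing + 24 years → 28 February 2002.
Terminal disclaimer: OF-568748 expires on the earlier of 31 December 2001 and 28 February 2002.

2001-12-31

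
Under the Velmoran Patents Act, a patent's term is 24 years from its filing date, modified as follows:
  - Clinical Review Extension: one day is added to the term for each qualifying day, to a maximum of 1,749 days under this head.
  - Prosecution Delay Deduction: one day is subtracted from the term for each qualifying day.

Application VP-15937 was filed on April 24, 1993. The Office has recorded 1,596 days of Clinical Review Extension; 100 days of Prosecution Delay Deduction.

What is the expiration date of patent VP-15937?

May 29, 2021

Base term: filing date + 24 years → 24 April 2017.
Clinical Review Extension: 1596 days (within the 1749-day cap) → +1596 days → 6 September 2021.
Prosecution Delay Deduction: −100 days → 29 May 2021.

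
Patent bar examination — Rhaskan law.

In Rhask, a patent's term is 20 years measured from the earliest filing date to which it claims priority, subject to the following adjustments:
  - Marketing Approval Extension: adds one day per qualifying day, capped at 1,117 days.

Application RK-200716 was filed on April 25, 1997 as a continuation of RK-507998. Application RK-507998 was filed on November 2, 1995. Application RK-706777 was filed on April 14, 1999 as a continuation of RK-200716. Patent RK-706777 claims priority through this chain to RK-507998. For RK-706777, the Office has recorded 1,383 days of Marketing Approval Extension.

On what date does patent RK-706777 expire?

2018-11-23

Earliest priority filing: 2 November 1995.
Base term: 2 November 1995 + 20 years → 2 November 2015.
Marketing Approval Extension: 1383 days claimed exceeds the 1117-day cap, so +1117 days → 23 November 2018.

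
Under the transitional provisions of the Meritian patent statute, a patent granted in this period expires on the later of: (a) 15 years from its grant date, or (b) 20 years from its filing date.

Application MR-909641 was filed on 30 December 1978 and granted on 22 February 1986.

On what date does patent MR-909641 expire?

February 22, 2001

(a) grant + 15 years → 22 February 2001.
(b) filing + 20 years → 30 December 1998.
Later of the two: 22 February 2001.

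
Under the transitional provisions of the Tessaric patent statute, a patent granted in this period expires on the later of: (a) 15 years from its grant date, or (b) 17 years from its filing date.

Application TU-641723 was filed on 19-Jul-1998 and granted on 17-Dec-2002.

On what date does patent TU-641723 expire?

(a) grant + 15 years → 17 December 2017.
(b) filing + 17 years → 19 July 2015.
Later of the two: 17 December 2017.

December 17, 2017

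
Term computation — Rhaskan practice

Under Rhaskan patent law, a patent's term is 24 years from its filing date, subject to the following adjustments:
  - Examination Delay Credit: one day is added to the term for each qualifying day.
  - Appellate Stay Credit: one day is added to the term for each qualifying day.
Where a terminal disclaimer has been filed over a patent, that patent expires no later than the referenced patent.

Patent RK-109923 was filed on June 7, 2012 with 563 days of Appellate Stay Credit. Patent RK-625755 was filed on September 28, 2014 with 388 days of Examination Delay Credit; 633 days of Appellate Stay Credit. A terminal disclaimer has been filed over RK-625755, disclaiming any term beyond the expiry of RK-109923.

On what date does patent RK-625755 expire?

2037-12-22

Natural term of RK-625755:
  Base: filing + 24 years → 28 September 2038.
  Examination Delay Credit: +388 days → 21 October 2039.
  Appellate Stay Credit: +633 days → 15 July 2041.
Expiry of referenced patent RK-109923:
  Base: filing + 24 years → 7 June 2036.
  Appellate Stay Credit: +563 days → 22 December 2037.
Terminal disclaimer: RK-625755 expires on the earlier of 15 July 2041 and 22 December 2037.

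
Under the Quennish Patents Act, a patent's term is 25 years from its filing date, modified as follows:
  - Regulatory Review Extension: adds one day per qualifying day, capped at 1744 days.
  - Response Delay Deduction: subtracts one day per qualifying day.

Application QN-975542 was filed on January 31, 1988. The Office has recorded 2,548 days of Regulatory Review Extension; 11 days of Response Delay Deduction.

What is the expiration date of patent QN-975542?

2017-10-30

Base term: filing date + 25 years → 31 January 2013.
Regulatory Review Extension: 2548 days claimed exceeds the 1744-day cap, so +1744 days → 10 November 2017.
Response Delay Deduction: −11 days → 30 October 2017.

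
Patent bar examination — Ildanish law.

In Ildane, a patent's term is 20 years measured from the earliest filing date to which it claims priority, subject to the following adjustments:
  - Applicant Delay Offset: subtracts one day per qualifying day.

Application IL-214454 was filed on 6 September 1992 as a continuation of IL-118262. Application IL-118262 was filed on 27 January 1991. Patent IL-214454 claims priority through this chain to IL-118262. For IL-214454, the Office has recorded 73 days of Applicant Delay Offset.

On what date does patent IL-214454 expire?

Earliest priority filing: 27 January 1991.
Base term: 27 January 1991 + 20 years → 27 January 2011.
Applicant Delay Offset: −73 days → 15 November 2010.

2010-11-15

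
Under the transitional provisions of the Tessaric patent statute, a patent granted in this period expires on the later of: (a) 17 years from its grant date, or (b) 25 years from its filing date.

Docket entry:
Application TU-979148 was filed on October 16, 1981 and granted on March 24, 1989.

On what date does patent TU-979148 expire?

October 16, 2006

(a) grant + 17 years → 24 March 2006.
(b) filing + 25 years → 16 October 2006.
Later of the two: 16 October 2006.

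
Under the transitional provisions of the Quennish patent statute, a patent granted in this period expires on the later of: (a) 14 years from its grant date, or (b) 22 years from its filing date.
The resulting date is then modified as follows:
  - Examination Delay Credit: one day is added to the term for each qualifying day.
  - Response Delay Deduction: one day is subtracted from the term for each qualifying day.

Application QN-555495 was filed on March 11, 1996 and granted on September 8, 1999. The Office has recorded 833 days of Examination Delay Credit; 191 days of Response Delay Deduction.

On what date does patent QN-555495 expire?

December 13, 2019

(a) grant + 14 years → 8 September 2013.
(b) filing + 22 years → 11 March 2018.
Later of the two: 11 March 2018.
Examination Delay Credit: +833 days → 21 June 2020.
Response Delay Deduction: −191 days → 13 December 2019.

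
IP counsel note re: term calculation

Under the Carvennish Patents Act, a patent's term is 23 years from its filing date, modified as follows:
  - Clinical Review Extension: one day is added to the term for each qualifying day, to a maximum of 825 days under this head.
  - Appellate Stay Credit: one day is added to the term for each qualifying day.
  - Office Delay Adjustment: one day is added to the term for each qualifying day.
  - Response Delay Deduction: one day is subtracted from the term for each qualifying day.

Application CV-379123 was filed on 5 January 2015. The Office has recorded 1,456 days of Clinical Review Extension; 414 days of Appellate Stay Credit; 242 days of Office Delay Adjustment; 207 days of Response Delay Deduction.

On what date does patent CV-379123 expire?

July 2, 2041

Base term: filing date + 23 years → 5 January 2038.
Clinical Review Extension: 1456 days claimed exceeds the 825-day cap, so +825 days → 9 April 2040.
Appellate Stay Credit: +414 days → 28 May 2041.
Office Delay Adjustment: +242 days → 25 January 2042.
Response Delay Deduction: −207 days → 2 July 2041.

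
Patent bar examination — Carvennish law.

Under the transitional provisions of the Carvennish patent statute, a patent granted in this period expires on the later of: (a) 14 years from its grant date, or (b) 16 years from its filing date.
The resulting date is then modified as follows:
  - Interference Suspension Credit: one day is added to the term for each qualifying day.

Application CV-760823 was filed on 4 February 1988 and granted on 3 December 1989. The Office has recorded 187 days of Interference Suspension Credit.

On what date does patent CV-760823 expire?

(a) grant + 14 years → 3 December 2003.
(b) filing + 16 years → 4 February 2004.
Later of the two: 4 February 2004.
Interference Suspension Credit: +187 days → 9 August 2004.

August 9, 2004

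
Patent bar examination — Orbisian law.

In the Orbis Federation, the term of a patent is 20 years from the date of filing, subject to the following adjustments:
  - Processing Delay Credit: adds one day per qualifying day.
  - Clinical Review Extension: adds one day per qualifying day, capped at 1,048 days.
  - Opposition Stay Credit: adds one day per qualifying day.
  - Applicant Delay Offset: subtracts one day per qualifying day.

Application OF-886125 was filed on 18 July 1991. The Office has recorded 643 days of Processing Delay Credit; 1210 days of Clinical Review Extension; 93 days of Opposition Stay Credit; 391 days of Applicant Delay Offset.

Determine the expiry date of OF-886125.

May 11, 2015

Base term: filing date + 20 years → 18 July 2011.
Processing Delay Credit: +643 days → 21 April 2013.
Clinical Review Extension: 1210 days claimed exceeds the 1048-day cap, so +1048 days → 4 March 2016.
Opposition Stay Credit: +93 days → 5 June 2016.
Applicant Delay Offset: −391 days → 11 May 2015.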